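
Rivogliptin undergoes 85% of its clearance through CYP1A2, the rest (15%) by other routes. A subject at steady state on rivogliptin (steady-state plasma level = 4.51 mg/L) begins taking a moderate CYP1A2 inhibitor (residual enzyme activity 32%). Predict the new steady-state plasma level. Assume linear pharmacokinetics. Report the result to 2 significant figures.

The CYP1A2 pathway (85% of clearance) drops to 0.32× activity: 0.85 × 0.32 = 0.272.
The remaining 15% of clearance is unaffected.
New clearance relative to baseline: 0.272 + 0.15 = 0.422.
New steady-state plasma level = baseline ÷ relative clearance = 4.51 / 0.422 = 11 mg/L.

11 mg/L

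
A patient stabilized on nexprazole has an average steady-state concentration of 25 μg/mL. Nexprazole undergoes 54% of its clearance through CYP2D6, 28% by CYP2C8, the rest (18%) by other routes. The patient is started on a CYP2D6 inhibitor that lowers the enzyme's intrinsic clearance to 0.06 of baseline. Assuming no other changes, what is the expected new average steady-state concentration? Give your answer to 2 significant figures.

51 μg/mL

The CYP2D6 pathway (54% of clearance) falls to 0.06× activity: 0.54 × 0.06 = 0.0324.
CYP2C8 (28%) and the residual 18% are unaffected.
Relative clearance = 0.0324 + 0.28 + 0.18 = 0.4924.
New average steady-state concentration = baseline ÷ relative clearance = 25 / 0.4924 = 51 μg/mL.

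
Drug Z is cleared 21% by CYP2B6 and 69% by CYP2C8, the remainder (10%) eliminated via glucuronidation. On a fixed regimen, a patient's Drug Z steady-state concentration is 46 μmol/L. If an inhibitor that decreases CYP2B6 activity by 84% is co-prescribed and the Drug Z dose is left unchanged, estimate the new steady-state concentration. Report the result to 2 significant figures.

56 μmol/L

The CYP2B6 pathway (21% of clearance) is reduced to 0.16× activity: 0.21 × 0.16 = 0.0336.
CYP2C8 (69%) and the residual 10% are unaffected.
New clearance relative to baseline: 0.0336 + 0.69 + 0.1 = 0.8236.
Steady-state concentration ∝ 1/CL, so new value = 46 / 0.8236 = 56 μmol/L.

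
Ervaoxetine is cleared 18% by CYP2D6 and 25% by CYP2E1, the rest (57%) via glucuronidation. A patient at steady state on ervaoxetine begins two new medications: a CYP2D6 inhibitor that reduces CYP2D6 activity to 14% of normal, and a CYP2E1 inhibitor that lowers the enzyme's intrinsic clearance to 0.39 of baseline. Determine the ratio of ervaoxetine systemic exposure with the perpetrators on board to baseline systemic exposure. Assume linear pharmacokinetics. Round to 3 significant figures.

The CYP2D6 pathway (18% of clearance) drops to 0.14× activity: 0.18 × 0.14 = 0.0252.
The CYP2E1 pathway (25% of clearance) falls to 0.39× activity: 0.25 × 0.39 = 0.0975.
Non-CYP routes (57%) are unchanged.
Relative clearance = 0.0252 + 0.0975 + 0.57 = 0.6927.
Systemic exposure ∝ 1/CL: fold-change = 1 / 0.6927 = 1.44.

1.44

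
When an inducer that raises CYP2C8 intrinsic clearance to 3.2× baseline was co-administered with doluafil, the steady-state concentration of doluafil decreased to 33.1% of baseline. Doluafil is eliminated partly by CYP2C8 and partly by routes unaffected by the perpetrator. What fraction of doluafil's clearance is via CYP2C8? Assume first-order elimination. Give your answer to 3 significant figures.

0.919

CL'/CL = 1 / 0.331 = 3.021
3.2·fm + (1 − fm) = 3.021
fm = (3.021 − 1) / (3.2 − 1) = 0.919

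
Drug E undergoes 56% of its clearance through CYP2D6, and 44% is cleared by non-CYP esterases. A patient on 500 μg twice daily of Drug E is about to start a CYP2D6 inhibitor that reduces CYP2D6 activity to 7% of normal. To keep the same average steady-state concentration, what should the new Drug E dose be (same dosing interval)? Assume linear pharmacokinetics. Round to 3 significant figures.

The CYP2D6 pathway (56% of clearance) is reduced to 0.07× activity: 0.56 × 0.07 = 0.0392.
Non-CYP routes (44%) are unchanged.
CL_new/CL_old = 0.0392 + 0.44 = 0.4792.
To maintain the same steady-state level, dose must scale with clearance: new dose = 500 × 0.4792 = 240 μg.

240 μg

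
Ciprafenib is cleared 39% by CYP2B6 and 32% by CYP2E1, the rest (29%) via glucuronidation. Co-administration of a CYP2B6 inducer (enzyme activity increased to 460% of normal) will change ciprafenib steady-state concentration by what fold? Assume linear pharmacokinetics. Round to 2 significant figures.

0.42

The CYP2B6 pathway (39% of clearance) increases to 4.6× activity: 0.39 × 4.6 = 1.794.
CYP2E1 (32%) and the residual 29% are unaffected.
New clearance relative to baseline: 1.794 + 0.32 + 0.29 = 2.404.
Steady-state concentration is inversely proportional to clearance, so the fold-change is 1 / 2.404 = 0.42.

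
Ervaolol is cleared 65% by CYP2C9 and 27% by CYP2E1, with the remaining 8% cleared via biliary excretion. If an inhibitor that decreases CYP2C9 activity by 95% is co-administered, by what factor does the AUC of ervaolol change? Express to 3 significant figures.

2.61

The CYP2C9 pathway (65% of clearance) drops to 0.05× activity: 0.65 × 0.05 = 0.0325.
CYP2E1 (27%) and the residual 8% are unaffected.
Relative clearance = 0.0325 + 0.27 + 0.08 = 0.3825.
AUC is inversely proportional to clearance, so the fold-change is 1 / 0.3825 = 2.61.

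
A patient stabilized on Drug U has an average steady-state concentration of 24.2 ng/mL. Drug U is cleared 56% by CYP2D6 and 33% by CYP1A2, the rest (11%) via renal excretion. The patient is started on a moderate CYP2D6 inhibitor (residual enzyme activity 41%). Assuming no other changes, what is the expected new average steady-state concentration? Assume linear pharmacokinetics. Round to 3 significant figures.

CYP2D6: 0.56 × 0.41 = 0.2296
CYP1A2: 0.33 (unchanged)
Other: 0.11 (unchanged)
CL_new/CL_old = 0.2296 + 0.33 + 0.11 = 0.6696.
With dosing unchanged, average steady-state concentration scales as 1/CL: 24.2 / 0.6696 = 36.1 ng/mL.

36.1 ng/mL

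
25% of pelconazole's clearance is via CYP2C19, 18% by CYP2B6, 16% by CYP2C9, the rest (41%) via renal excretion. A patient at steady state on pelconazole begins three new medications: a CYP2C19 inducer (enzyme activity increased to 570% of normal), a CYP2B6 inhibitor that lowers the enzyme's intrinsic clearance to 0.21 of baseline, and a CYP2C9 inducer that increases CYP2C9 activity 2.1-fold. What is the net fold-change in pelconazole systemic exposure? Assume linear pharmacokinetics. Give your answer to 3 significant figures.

0.453

CYP2C19: 0.25 × 5.7 = 1.425
CYP2B6: 0.18 × 0.21 = 0.0378
CYP2C9: 0.16 × 2.1 = 0.336
Other: 0.41 (unchanged)
New clearance relative to baseline: 1.425 + 0.0378 + 0.336 + 0.41 = 2.2088.
Because systemic exposure varies inversely with clearance, the combined effect is 1 / 2.2088 = 0.453.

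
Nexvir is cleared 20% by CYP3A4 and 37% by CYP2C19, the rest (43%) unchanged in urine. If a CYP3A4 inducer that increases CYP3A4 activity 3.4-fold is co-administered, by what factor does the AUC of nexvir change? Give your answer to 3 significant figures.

0.676

The CYP3A4 pathway (20% of clearance) is boosted to 3.4× activity: 0.2 × 3.4 = 0.68.
CYP2C19 (37%) and the residual 43% are unaffected.
Relative clearance = 0.68 + 0.37 + 0.43 = 1.48.
Since AUC ∝ 1/CL, the ratio is 1 / 1.48 = 0.676.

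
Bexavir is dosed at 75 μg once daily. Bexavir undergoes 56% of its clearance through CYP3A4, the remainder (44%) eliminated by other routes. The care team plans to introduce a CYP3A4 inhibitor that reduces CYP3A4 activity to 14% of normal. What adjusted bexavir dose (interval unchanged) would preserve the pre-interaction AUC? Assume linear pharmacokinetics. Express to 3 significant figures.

38.9 μg

The CYP3A4 pathway (56% of clearance) falls to 0.14× activity: 0.56 × 0.14 = 0.0784.
Non-CYP routes (44%) are unchanged.
CL_new/CL_old = 0.0784 + 0.44 = 0.5184.
Exposure is unchanged when dose changes in proportion to clearance. New dose = 75 μg × 0.5184 = 38.9 μg.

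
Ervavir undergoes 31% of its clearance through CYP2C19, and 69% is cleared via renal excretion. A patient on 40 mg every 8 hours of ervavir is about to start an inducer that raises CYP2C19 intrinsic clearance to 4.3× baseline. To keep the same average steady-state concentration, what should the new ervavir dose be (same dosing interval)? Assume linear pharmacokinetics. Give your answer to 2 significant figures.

81 mg

The CYP2C19 pathway (31% of clearance) increases to 4.3× activity: 0.31 × 4.3 = 1.333.
The remaining 69% of clearance is unaffected.
Relative clearance = 1.333 + 0.69 = 2.023.
To maintain the same steady-state level, dose must scale with clearance: new dose = 40 × 2.023 = 81 mg.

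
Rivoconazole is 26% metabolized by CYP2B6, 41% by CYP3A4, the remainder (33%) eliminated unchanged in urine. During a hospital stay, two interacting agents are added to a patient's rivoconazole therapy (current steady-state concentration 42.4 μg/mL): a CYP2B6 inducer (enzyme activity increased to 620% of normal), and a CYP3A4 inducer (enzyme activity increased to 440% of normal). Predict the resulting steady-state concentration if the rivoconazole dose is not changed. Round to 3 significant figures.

11.3 μg/mL

The CYP2B6 pathway (26% of clearance) increases to 6.2× activity: 0.26 × 6.2 = 1.612.
The CYP3A4 pathway (41% of clearance) increases to 4.4× activity: 0.41 × 4.4 = 1.804.
Non-CYP routes (33%) are unchanged.
New clearance relative to baseline: 1.612 + 1.804 + 0.33 = 3.746.
New steady-state concentration = 42.4 / 3.746 = 11.3 μg/mL (concentration scales inversely with clearance).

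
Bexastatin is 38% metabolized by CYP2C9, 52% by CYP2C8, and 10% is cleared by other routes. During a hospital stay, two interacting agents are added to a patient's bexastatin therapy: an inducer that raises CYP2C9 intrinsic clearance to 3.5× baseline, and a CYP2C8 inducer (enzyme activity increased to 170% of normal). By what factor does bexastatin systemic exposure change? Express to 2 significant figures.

0.43

The CYP2C9 pathway (38% of clearance) is boosted to 3.5× activity: 0.38 × 3.5 = 1.33.
The CYP2C8 pathway (52% of clearance) is boosted to 1.7× activity: 0.52 × 1.7 = 0.884.
Non-CYP routes (10%) are unchanged.
CL_new/CL_old = 1.33 + 0.884 + 0.1 = 2.314.
Because systemic exposure varies inversely with clearance, the combined effect is 1 / 2.314 = 0.43.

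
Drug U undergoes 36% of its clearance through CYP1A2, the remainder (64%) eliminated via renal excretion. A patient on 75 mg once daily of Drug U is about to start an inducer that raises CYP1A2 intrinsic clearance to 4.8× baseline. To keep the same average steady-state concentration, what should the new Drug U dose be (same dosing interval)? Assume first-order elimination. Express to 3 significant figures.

The CYP1A2 pathway (36% of clearance) increases to 4.8× activity: 0.36 × 4.8 = 1.728.
The remaining 64% of clearance is unaffected.
Relative clearance = 1.728 + 0.64 = 2.368.
To maintain the same steady-state level, dose must scale with clearance: new dose = 75 × 2.368 = 178 mg.

178 mg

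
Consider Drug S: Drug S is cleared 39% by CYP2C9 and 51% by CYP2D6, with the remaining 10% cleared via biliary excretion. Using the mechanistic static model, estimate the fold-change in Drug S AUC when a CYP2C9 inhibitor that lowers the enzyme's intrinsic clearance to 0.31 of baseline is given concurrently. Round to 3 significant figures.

1.37

The CYP2C9 pathway (39% of clearance) is reduced to 0.31× activity: 0.39 × 0.31 = 0.1209.
CYP2D6 (51%) and the residual 10% are unaffected.
Relative clearance = 0.1209 + 0.51 + 0.1 = 0.7309.
Since AUC ∝ 1/CL, the ratio is 1 / 0.7309 = 1.37.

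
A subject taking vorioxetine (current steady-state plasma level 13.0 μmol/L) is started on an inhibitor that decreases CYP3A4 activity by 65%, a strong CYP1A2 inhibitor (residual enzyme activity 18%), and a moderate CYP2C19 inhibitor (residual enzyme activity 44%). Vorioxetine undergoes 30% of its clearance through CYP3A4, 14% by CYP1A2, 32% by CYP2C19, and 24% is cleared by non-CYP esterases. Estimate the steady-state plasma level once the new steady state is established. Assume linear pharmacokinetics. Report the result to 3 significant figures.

CYP3A4: 0.3 × 0.35 = 0.105
CYP1A2: 0.14 × 0.18 = 0.0252
CYP2C19: 0.32 × 0.44 = 0.1408
Other: 0.24 (unchanged)
CL_new/CL_old = 0.105 + 0.0252 + 0.1408 + 0.24 = 0.511.
Steady-state plasma level ∝ 1/CL: new value = 13.0 / 0.511 = 25.4 μmol/L.

25.4 μmol/L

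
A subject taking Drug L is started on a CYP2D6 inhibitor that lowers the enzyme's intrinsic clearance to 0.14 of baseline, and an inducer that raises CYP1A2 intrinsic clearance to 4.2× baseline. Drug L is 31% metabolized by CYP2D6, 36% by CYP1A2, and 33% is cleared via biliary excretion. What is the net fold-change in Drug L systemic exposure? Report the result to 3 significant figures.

CYP2D6: 0.31 × 0.14 = 0.0434
CYP1A2: 0.36 × 4.2 = 1.512
Other: 0.33 (unchanged)
Relative clearance = 0.0434 + 1.512 + 0.33 = 1.8854.
Because systemic exposure varies inversely with clearance, the combined effect is 1 / 1.8854 = 0.530.

0.530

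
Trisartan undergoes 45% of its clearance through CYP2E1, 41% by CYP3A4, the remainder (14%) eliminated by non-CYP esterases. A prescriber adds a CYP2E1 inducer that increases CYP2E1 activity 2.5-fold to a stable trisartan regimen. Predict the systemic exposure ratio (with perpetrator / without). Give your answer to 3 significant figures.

The CYP2E1 pathway (45% of clearance) is boosted to 2.5× activity: 0.45 × 2.5 = 1.125.
CYP3A4 (41%) and the residual 14% are unaffected.
Relative clearance = 1.125 + 0.41 + 0.14 = 1.675.
Systemic exposure is inversely proportional to clearance, so the fold-change is 1 / 1.675 = 0.597.

0.597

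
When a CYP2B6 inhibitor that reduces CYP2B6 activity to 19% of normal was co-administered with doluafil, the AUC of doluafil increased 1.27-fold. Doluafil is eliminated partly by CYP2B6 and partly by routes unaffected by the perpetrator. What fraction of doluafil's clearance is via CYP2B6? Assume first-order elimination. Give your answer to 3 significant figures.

0.262

Call the CYP2B6 fraction fm. After the interaction, CL_new/CL_old = fm × 0.19 + (1 − fm).
AUC ratio = 1 / (new CL fraction), so new CL fraction = 1 / 1.27 = 0.7874.
fm × 0.19 + 1 − fm = 0.7874  ⇒  fm × (0.19 − 1) = −0.2126  ⇒  fm = 0.262.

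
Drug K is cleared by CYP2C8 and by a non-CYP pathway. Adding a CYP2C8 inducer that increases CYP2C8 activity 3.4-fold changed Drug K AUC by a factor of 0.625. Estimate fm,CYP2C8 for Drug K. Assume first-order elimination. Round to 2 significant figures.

CL'/CL = 1 / 0.625 = 1.6
3.4·fm + (1 − fm) = 1.6
fm = (1.6 − 1) / (3.4 − 1) = 0.25

0.25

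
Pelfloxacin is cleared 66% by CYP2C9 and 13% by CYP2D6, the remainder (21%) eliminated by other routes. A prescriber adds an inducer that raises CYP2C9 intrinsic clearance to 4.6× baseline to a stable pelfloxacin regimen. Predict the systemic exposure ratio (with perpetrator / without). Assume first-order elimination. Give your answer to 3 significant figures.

0.296

The CYP2C9 pathway (66% of clearance) is boosted to 4.6× activity: 0.66 × 4.6 = 3.036.
CYP2D6 (13%) and the residual 21% are unaffected.
Relative clearance = 3.036 + 0.13 + 0.21 = 3.376.
Systemic exposure ratio = CL_old/CL_new = 1 / 3.376 = 0.296.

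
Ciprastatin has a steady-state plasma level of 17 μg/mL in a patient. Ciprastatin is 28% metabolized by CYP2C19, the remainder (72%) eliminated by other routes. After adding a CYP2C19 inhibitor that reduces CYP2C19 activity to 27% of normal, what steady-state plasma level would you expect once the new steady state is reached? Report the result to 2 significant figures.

21 μg/mL

The CYP2C19 pathway (28% of clearance) drops to 0.27× activity: 0.28 × 0.27 = 0.0756.
The remaining 72% of clearance is unaffected.
Relative clearance = 0.0756 + 0.72 = 0.7956.
With dosing unchanged, steady-state plasma level scales as 1/CL: 17 / 0.7956 = 21 μg/mL.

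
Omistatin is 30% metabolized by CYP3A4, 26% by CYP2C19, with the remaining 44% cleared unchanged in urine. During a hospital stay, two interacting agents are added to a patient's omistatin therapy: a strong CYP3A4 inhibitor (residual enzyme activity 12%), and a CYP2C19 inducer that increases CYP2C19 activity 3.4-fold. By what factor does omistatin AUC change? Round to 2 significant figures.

The CYP3A4 pathway (30% of clearance) drops to 0.12× activity: 0.3 × 0.12 = 0.036.
The CYP2C19 pathway (26% of clearance) rises to 3.4× activity: 0.26 × 3.4 = 0.884.
The remaining 44% of clearance is unaffected.
New clearance relative to baseline: 0.036 + 0.884 + 0.44 = 1.36.
AUC ∝ 1/CL: fold-change = 1 / 1.36 = 0.74.

0.74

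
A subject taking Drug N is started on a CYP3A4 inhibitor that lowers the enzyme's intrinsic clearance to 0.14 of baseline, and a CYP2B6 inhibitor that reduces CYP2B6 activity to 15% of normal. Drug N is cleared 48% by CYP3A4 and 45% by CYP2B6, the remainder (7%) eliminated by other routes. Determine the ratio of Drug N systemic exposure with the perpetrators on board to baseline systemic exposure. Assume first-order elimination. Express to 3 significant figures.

The CYP3A4 pathway (48% of clearance) is reduced to 0.14× activity: 0.48 × 0.14 = 0.0672.
The CYP2B6 pathway (45% of clearance) drops to 0.15× activity: 0.45 × 0.15 = 0.0675.
The remaining 7% of clearance is unaffected.
New clearance relative to baseline: 0.0672 + 0.0675 + 0.07 = 0.2047.
Systemic exposure ∝ 1/CL: fold-change = 1 / 0.2047 = 4.89.

4.89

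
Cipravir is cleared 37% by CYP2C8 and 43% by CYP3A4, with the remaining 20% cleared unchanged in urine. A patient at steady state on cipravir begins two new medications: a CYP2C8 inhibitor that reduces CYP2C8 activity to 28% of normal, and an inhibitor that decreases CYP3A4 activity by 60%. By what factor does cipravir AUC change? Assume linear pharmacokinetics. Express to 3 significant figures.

The CYP2C8 pathway (37% of clearance) falls to 0.28× activity: 0.37 × 0.28 = 0.1036.
The CYP3A4 pathway (43% of clearance) drops to 0.4× activity: 0.43 × 0.4 = 0.172.
Non-CYP routes (20%) are unchanged.
Relative clearance = 0.1036 + 0.172 + 0.2 = 0.4756.
Net AUC ratio = 1 / 0.4756 = 2.10.

2.10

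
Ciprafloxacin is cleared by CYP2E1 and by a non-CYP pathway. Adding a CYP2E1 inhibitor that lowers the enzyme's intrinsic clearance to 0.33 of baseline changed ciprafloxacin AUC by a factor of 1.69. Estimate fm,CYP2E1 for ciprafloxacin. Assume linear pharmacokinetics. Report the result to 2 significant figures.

0.61

Let x = fm,CYP2E1. Because AUC ∝ 1/CL, relative clearance fell to 1/1.69 = 0.5917.
Only the CYP2E1 route changed, so 0.5917 = x·0.33 + (1 − x), giving x = 0.61.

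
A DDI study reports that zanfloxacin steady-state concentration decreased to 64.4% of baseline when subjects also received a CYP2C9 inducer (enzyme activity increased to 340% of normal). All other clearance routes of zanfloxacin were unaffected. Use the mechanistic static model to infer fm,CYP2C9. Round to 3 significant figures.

0.230

Let fm be the CYP2C9 fraction. New clearance relative to baseline = fm × 3.4 + (1 − fm).
Steady-state concentration ratio = 1 / (new CL fraction), so new CL fraction = 1 / 0.644 = 1.553.
fm × 3.4 + 1 − fm = 1.553  ⇒  fm × (3.4 − 1) = 0.5528  ⇒  fm = 0.230.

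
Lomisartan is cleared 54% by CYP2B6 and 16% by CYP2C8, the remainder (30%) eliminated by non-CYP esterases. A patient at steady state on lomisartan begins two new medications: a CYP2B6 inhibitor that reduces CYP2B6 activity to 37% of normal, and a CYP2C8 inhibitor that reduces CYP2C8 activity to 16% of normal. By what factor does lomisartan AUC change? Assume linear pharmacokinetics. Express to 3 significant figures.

1.90

The CYP2B6 pathway (54% of clearance) falls to 0.37× activity: 0.54 × 0.37 = 0.1998.
The CYP2C8 pathway (16% of clearance) falls to 0.16× activity: 0.16 × 0.16 = 0.0256.
Non-CYP routes (30%) are unchanged.
New clearance relative to baseline: 0.1998 + 0.0256 + 0.3 = 0.5254.
AUC ∝ 1/CL: fold-change = 1 / 0.5254 = 1.90.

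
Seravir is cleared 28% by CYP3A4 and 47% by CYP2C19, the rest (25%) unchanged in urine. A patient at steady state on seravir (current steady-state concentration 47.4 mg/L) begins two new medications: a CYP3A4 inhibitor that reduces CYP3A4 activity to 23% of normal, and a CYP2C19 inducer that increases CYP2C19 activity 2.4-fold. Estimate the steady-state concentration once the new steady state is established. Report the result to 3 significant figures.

32.9 mg/L

The CYP3A4 pathway (28% of clearance) drops to 0.23× activity: 0.28 × 0.23 = 0.0644.
The CYP2C19 pathway (47% of clearance) increases to 2.4× activity: 0.47 × 2.4 = 1.128.
Non-CYP routes (25%) are unchanged.
New clearance relative to baseline: 0.0644 + 1.128 + 0.25 = 1.4424.
Steady-state concentration ∝ 1/CL: new value = 47.4 / 1.4424 = 32.9 mg/L.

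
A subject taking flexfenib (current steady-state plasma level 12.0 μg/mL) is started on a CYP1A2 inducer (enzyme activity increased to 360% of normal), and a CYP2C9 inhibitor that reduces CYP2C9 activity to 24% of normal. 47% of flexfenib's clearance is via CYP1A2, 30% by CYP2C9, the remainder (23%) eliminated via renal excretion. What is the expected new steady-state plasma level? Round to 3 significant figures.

6.02 μg/mL

The CYP1A2 pathway (47% of clearance) increases to 3.6× activity: 0.47 × 3.6 = 1.692.
The CYP2C9 pathway (30% of clearance) drops to 0.24× activity: 0.3 × 0.24 = 0.072.
The remaining 23% of clearance is unaffected.
CL_new/CL_old = 1.692 + 0.072 + 0.23 = 1.994.
Steady-state plasma level ∝ 1/CL: new value = 12.0 / 1.994 = 6.02 μg/mL.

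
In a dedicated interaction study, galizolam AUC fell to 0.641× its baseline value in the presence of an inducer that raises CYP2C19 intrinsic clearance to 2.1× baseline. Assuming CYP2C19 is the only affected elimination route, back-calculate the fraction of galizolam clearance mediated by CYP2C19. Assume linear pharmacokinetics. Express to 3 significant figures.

Write x for the fraction cleared via CYP2C19. The observed AUC change means clearance rose to 1/0.641 = 1.56 of baseline.
Setting x·2.1 + (1 − x) = 1.56 and solving: x = (1.56 − 1)/(2.1 − 1) = 0.509.

0.509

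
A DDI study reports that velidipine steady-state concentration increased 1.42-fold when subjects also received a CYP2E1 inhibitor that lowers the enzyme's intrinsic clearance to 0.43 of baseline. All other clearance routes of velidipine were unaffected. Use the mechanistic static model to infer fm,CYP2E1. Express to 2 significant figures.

Write x for the fraction cleared via CYP2E1. The observed steady-state concentration change means clearance fell to 1/1.42 = 0.7042 of baseline.
Setting x·0.43 + (1 − x) = 0.7042 and solving: x = (0.7042 − 1)/(0.43 − 1) = 0.52.

0.52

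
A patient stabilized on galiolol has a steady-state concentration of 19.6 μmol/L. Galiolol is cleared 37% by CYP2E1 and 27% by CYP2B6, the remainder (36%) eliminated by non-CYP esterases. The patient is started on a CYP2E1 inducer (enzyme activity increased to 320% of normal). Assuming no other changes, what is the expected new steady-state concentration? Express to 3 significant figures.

The CYP2E1 pathway (37% of clearance) rises to 3.2× activity: 0.37 × 3.2 = 1.184.
CYP2B6 (27%) and the residual 36% are unaffected.
New clearance relative to baseline: 1.184 + 0.27 + 0.36 = 1.814.
New steady-state concentration = baseline ÷ relative clearance = 19.6 / 1.814 = 10.8 μmol/L.

10.8 μmol/L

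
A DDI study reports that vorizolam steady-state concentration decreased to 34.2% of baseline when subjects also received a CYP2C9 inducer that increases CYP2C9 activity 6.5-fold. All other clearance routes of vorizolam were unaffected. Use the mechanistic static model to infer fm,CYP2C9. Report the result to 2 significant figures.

0.35

Let x = fm,CYP2C9. Because steady-state concentration ∝ 1/CL, relative clearance rose to 1/0.342 = 2.924.
Setting x·6.5 + (1 − x) = 2.924 and solving: x = (2.924 − 1)/(6.5 − 1) = 0.35.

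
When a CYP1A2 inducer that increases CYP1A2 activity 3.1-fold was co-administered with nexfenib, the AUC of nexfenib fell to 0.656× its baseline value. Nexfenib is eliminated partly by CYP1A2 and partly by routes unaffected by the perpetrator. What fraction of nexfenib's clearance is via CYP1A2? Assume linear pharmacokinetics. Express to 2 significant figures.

0.25

Call the CYP1A2 fraction fm. After the interaction, CL_new/CL_old = fm × 3.1 + (1 − fm).
AUC ratio = 1 / (new CL fraction), so new CL fraction = 1 / 0.656 = 1.524.
fm × 3.1 + 1 − fm = 1.524  ⇒  fm × (3.1 − 1) = 0.5244  ⇒  fm = 0.25.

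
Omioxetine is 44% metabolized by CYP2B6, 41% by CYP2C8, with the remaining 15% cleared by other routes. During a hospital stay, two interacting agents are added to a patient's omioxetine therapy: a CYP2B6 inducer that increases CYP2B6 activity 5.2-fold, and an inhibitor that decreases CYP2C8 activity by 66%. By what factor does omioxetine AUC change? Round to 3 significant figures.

0.388

The CYP2B6 pathway (44% of clearance) is boosted to 5.2× activity: 0.44 × 5.2 = 2.288.
The CYP2C8 pathway (41% of clearance) is reduced to 0.34× activity: 0.41 × 0.34 = 0.1394.
The remaining 15% of clearance is unaffected.
Relative clearance = 2.288 + 0.1394 + 0.15 = 2.5774.
Net AUC ratio = 1 / 2.5774 = 0.388.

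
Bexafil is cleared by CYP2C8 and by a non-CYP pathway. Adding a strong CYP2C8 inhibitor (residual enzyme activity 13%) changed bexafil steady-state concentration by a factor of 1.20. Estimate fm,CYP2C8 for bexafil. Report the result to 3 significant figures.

0.192

Write x for the fraction cleared via CYP2C8. The observed steady-state concentration change means clearance fell to 1/1.20 = 0.8333 of baseline.
Setting x·0.13 + (1 − x) = 0.8333 and solving: x = (0.8333 − 1)/(0.13 − 1) = 0.192.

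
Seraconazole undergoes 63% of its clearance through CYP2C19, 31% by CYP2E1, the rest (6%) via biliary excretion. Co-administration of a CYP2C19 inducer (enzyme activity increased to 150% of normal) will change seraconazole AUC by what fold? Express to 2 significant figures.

CYP2C19: 0.63 × 1.5 = 0.945
CYP2E1: 0.31 (unchanged)
Other: 0.06 (unchanged)
New clearance relative to baseline: 0.945 + 0.31 + 0.06 = 1.315.
AUC ratio = CL_old/CL_new = 1 / 1.315 = 0.76.

0.76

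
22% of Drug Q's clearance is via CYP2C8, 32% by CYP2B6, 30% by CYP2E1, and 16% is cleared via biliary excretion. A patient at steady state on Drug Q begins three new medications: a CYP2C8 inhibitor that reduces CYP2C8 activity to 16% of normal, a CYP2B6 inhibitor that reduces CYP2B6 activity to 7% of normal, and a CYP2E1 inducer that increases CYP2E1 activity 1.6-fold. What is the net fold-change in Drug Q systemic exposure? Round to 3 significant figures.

CYP2C8: 0.22 × 0.16 = 0.0352
CYP2B6: 0.32 × 0.07 = 0.0224
CYP2E1: 0.3 × 1.6 = 0.48
Other: 0.16 (unchanged)
CL_new/CL_old = 0.0352 + 0.0224 + 0.48 + 0.16 = 0.6976.
Net systemic exposure ratio = 1 / 0.6976 = 1.43.

1.43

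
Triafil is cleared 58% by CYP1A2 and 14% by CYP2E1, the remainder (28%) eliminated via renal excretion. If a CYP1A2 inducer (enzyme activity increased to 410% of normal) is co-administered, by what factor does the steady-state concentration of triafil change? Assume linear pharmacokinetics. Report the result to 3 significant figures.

0.357

The CYP1A2 pathway (58% of clearance) rises to 4.1× activity: 0.58 × 4.1 = 2.378.
CYP2E1 (14%) and the residual 28% are unaffected.
Relative clearance = 2.378 + 0.14 + 0.28 = 2.798.
Since steady-state concentration ∝ 1/CL, the ratio is 1 / 2.798 = 0.357.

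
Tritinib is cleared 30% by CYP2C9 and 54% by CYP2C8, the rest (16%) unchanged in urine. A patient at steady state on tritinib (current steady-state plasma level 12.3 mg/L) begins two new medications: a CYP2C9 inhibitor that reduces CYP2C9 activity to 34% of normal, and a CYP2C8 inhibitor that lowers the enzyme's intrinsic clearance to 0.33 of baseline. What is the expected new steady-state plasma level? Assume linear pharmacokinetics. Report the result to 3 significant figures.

CYP2C9: 0.3 × 0.34 = 0.102
CYP2C8: 0.54 × 0.33 = 0.1782
Other: 0.16 (unchanged)
New clearance relative to baseline: 0.102 + 0.1782 + 0.16 = 0.4402.
Dividing the baseline by the relative clearance: 12.3 / 0.4402 = 27.9 mg/L.

27.9 mg/L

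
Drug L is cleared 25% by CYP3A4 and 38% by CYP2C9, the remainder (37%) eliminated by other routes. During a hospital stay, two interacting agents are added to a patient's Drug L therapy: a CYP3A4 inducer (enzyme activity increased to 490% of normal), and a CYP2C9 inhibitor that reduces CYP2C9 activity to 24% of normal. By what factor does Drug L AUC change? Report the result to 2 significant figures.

0.59

CYP3A4: 0.25 × 4.9 = 1.225
CYP2C9: 0.38 × 0.24 = 0.0912
Other: 0.37 (unchanged)
New clearance relative to baseline: 1.225 + 0.0912 + 0.37 = 1.6862.
Net AUC ratio = 1 / 1.6862 = 0.59.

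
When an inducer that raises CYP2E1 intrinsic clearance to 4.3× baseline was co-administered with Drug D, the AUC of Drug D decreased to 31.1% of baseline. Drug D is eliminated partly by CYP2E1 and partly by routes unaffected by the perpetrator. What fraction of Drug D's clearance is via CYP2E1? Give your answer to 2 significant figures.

0.67

CL'/CL = 1 / 0.311 = 3.215
4.3·fm + (1 − fm) = 3.215
fm = (3.215 − 1) / (4.3 − 1) = 0.67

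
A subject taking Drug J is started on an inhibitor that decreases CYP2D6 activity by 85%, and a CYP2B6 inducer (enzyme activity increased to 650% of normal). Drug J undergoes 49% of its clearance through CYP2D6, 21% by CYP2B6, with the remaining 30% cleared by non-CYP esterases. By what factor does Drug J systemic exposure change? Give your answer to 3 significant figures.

0.575

The CYP2D6 pathway (49% of clearance) is reduced to 0.15× activity: 0.49 × 0.15 = 0.0735.
The CYP2B6 pathway (21% of clearance) increases to 6.5× activity: 0.21 × 6.5 = 1.365.
The remaining 30% of clearance is unaffected.
New clearance relative to baseline: 0.0735 + 1.365 + 0.3 = 1.7385.
Systemic exposure ∝ 1/CL: fold-change = 1 / 1.7385 = 0.575.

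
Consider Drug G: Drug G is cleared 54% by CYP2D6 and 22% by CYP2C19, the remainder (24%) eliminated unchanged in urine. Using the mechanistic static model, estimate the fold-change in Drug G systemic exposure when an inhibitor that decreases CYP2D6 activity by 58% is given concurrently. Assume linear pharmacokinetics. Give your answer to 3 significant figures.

The CYP2D6 pathway (54% of clearance) is reduced to 0.42× activity: 0.54 × 0.42 = 0.2268.
CYP2C19 (22%) and the residual 24% are unaffected.
New clearance relative to baseline: 0.2268 + 0.22 + 0.24 = 0.6868.
Since systemic exposure ∝ 1/CL, the ratio is 1 / 0.6868 = 1.46.

1.46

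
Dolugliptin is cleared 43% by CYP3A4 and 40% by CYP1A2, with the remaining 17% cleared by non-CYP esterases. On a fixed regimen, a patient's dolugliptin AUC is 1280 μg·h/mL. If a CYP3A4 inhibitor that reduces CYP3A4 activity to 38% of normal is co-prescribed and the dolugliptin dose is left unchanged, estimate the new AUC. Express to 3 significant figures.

1.75 × 10³ μg·h/mL

The CYP3A4 pathway (43% of clearance) drops to 0.38× activity: 0.43 × 0.38 = 0.1634.
CYP1A2 (40%) and the residual 17% are unaffected.
CL_new/CL_old = 0.1634 + 0.4 + 0.17 = 0.7334.
AUC ∝ 1/CL, so new value = 1280 / 0.7334 = 1.75 × 10³ μg·h/mL.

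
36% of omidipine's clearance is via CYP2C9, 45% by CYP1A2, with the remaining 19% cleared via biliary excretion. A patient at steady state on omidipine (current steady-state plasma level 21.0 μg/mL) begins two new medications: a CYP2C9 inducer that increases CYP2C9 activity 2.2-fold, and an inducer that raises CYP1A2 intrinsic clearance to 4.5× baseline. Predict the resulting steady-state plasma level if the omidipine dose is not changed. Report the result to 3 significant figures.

6.98 μg/mL

The CYP2C9 pathway (36% of clearance) is boosted to 2.2× activity: 0.36 × 2.2 = 0.792.
The CYP1A2 pathway (45% of clearance) rises to 4.5× activity: 0.45 × 4.5 = 2.025.
The remaining 19% of clearance is unaffected.
CL_new/CL_old = 0.792 + 2.025 + 0.19 = 3.007.
Dividing the baseline by the relative clearance: 21.0 / 3.007 = 6.98 μg/mL.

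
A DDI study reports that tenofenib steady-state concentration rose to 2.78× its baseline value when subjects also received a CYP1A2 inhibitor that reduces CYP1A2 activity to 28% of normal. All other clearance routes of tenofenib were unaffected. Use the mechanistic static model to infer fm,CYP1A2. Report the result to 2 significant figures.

0.89

Let x = fm,CYP1A2. Because steady-state concentration ∝ 1/CL, relative clearance fell to 1/2.78 = 0.3597.
Setting x·0.28 + (1 − x) = 0.3597 and solving: x = (0.3597 − 1)/(0.28 − 1) = 0.89.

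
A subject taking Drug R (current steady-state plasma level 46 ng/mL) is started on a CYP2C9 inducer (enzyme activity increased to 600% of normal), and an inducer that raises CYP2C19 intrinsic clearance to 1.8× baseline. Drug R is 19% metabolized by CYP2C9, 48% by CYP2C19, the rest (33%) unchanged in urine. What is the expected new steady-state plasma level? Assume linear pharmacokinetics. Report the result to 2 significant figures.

The CYP2C9 pathway (19% of clearance) increases to 6× activity: 0.19 × 6 = 1.14.
The CYP2C19 pathway (48% of clearance) rises to 1.8× activity: 0.48 × 1.8 = 0.864.
The remaining 33% of clearance is unaffected.
CL_new/CL_old = 1.14 + 0.864 + 0.33 = 2.334.
Dividing the baseline by the relative clearance: 46 / 2.334 = 20 ng/mL.

20 ng/mL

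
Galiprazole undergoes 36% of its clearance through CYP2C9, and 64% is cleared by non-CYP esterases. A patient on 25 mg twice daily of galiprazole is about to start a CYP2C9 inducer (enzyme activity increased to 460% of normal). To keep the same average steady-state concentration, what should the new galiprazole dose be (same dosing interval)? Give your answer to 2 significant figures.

57 mg

CYP2C9: 0.36 × 4.6 = 1.656
Other: 0.64 (unchanged)
CL_new/CL_old = 1.656 + 0.64 = 2.296.
Css,avg = (dose rate)/CL, so holding Css fixed requires dose ∝ CL: 25 × 2.296 = 57 mg.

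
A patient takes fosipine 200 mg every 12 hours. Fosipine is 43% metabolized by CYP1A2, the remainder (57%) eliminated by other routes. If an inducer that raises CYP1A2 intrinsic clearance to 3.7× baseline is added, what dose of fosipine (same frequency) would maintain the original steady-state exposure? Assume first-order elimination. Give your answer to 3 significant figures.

The CYP1A2 pathway (43% of clearance) rises to 3.7× activity: 0.43 × 3.7 = 1.591.
Non-CYP routes (57%) are unchanged.
New clearance relative to baseline: 1.591 + 0.57 = 2.161.
To maintain the same steady-state level, dose must scale with clearance: new dose = 200 × 2.161 = 432 mg.

432 mg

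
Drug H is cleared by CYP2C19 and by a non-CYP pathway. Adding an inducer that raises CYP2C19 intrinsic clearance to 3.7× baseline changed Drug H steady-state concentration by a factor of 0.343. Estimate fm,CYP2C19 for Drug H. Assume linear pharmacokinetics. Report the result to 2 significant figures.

CL'/CL = 1 / 0.343 = 2.915
3.7·fm + (1 − fm) = 2.915
fm = (2.915 − 1) / (3.7 − 1) = 0.71

0.71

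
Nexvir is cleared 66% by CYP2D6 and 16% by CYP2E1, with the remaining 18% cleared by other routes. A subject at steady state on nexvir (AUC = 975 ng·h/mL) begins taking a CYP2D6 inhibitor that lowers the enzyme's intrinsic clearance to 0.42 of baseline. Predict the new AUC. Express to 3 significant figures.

1.58 × 10³ ng·h/mL

The CYP2D6 pathway (66% of clearance) drops to 0.42× activity: 0.66 × 0.42 = 0.2772.
CYP2E1 (16%) and the residual 18% are unaffected.
Relative clearance = 0.2772 + 0.16 + 0.18 = 0.6172.
AUC ∝ 1/CL, so new value = 975 / 0.6172 = 1.58 × 10³ ng·h/mL.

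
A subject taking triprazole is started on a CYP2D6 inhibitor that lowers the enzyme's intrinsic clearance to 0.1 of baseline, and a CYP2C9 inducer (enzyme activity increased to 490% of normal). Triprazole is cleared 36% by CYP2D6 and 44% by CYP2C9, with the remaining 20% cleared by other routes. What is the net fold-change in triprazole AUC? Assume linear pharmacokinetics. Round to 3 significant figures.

CYP2D6: 0.36 × 0.1 = 0.036
CYP2C9: 0.44 × 4.9 = 2.156
Other: 0.2 (unchanged)
Relative clearance = 0.036 + 2.156 + 0.2 = 2.392.
Net AUC ratio = 1 / 2.392 = 0.418.

0.418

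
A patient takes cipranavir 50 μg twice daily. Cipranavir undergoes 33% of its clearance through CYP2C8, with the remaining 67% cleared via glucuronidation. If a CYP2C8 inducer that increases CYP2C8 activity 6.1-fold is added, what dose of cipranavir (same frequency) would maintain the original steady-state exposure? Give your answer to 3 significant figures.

134 μg

CYP2C8: 0.33 × 6.1 = 2.013
Other: 0.67 (unchanged)
New clearance relative to baseline: 2.013 + 0.67 = 2.683.
Css,avg = (dose rate)/CL, so holding Css fixed requires dose ∝ CL: 50 × 2.683 = 134 μg.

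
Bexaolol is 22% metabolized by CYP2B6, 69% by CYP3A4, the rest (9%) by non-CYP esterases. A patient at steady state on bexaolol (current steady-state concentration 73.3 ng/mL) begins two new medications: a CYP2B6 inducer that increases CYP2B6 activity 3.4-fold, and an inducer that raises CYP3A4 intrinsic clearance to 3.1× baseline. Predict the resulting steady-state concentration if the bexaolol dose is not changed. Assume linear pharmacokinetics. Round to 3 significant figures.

24.6 ng/mL

The CYP2B6 pathway (22% of clearance) increases to 3.4× activity: 0.22 × 3.4 = 0.748.
The CYP3A4 pathway (69% of clearance) rises to 3.1× activity: 0.69 × 3.1 = 2.139.
Non-CYP routes (9%) are unchanged.
CL_new/CL_old = 0.748 + 2.139 + 0.09 = 2.977.
Dividing the baseline by the relative clearance: 73.3 / 2.977 = 24.6 ng/mL.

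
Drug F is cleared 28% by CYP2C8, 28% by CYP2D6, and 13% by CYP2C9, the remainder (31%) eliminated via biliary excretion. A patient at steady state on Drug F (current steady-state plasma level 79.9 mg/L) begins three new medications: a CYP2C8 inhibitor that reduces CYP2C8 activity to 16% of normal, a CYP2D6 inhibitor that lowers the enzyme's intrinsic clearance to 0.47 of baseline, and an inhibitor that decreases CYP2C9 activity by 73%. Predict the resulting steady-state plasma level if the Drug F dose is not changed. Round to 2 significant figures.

CYP2C8: 0.28 × 0.16 = 0.0448
CYP2D6: 0.28 × 0.47 = 0.1316
CYP2C9: 0.13 × 0.27 = 0.0351
Other: 0.31 (unchanged)
CL_new/CL_old = 0.0448 + 0.1316 + 0.0351 + 0.31 = 0.5215.
Steady-state plasma level ∝ 1/CL: new value = 79.9 / 0.5215 = 1.5 × 10² mg/L.

1.5 × 10² mg/L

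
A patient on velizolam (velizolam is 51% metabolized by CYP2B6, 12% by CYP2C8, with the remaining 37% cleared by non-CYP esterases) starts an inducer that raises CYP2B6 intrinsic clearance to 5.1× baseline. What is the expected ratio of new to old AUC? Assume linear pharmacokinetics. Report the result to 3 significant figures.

CYP2B6: 0.51 × 5.1 = 2.601
CYP2C8: 0.12 (unchanged)
Other: 0.37 (unchanged)
CL_new/CL_old = 2.601 + 0.12 + 0.37 = 3.091.
AUC ratio = CL_old/CL_new = 1 / 3.091 = 0.324.

0.324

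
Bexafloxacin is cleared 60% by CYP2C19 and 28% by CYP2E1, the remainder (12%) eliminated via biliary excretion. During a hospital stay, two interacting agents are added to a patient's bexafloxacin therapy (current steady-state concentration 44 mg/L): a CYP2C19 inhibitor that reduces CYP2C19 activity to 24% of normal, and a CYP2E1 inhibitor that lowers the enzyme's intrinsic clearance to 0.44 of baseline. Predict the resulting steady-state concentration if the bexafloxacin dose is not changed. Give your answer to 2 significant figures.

1.1 × 10² mg/L

The CYP2C19 pathway (60% of clearance) drops to 0.24× activity: 0.6 × 0.24 = 0.144.
The CYP2E1 pathway (28% of clearance) is reduced to 0.44× activity: 0.28 × 0.44 = 0.1232.
The remaining 12% of clearance is unaffected.
New clearance relative to baseline: 0.144 + 0.1232 + 0.12 = 0.3872.
Steady-state concentration ∝ 1/CL: new value = 44 / 0.3872 = 1.1 × 10² mg/L.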